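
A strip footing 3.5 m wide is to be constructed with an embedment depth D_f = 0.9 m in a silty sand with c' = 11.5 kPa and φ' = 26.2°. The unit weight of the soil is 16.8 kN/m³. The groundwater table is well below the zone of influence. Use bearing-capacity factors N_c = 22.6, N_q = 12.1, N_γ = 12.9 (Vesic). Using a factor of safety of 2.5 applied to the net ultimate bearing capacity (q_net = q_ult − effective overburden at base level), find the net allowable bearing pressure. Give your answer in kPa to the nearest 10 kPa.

q_all(net) ≈ 320 kPa

q = γ·D_f = 16.8 × 0.9 = 15.12 kPa.
c·N_c = 11.5 × 22.6 = 259.9 kPa
q·N_q = 15.12 × 12.1 = 182.95 kPa
0.5·γ·B·N_γ = 0.5 × 16.8 × 3.5 × 12.9 = 379.26 kPa
q_ult = 259.9 + 182.95 + 379.26 = 822.11 kPa.
Net ultimate: q_net = 822.11 − 15.12 = 806.99 kPa.
q_all(net) = 806.99 / 2.5 = 322.8 kPa.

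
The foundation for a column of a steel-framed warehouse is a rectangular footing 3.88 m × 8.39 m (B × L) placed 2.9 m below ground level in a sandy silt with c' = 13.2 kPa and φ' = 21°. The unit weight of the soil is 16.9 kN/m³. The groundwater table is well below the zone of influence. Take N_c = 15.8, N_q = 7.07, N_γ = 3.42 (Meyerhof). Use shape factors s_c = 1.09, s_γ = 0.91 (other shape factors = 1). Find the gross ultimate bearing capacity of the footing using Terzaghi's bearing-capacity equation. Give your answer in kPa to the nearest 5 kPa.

q_ult ≈ 675 kPa

q = γ·D_f = 16.9 × 2.9 = 49.01 kPa.
c·N_c·s_c = 13.2 × 15.8 × 1.09 = 227.33 kPa
q·N_q = 49.01 × 7.07 = 346.5 kPa
0.5·γ·B·N_γ·s_γ = 0.5 × 16.9 × 3.88 × 3.42 × 0.91 = 102.04 kPa
q_ult = 227.33 + 346.5 + 102.04 = 675.87 kPa.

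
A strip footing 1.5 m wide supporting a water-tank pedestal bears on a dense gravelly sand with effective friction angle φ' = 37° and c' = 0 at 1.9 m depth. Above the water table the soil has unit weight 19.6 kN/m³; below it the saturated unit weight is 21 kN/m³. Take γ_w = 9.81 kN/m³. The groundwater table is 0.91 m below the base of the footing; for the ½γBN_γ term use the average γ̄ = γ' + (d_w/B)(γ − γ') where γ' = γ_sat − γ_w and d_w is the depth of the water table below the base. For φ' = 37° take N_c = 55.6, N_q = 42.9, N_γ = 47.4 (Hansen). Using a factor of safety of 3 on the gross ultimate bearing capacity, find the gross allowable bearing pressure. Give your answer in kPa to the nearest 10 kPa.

Overburden at base level: q = 19.6 × 1.9 = 37.24 kPa.
The water table is 0.91 m below the base (< B = 1.5 m), so the ½γBN_γ term uses γ̄ = γ' + (d_w/B)(γ − γ') = 11.19 + (0.91/1.5)(19.6 − 11.19) = 16.292 kN/m³.
Surcharge term q·N_q = 37.24 × 42.9 = 1597.6 kPa; self-weight term 0.5·γ·B·N_γ = 0.5 × 16.292 × 1.5 × 47.4 = 579.18 kPa.
q_ult = 1597.6 + 579.18 = 2176.8 kPa.
q_all = 2176.8 / 3 = 725.59 kPa.

q_all ≈ 730 kPa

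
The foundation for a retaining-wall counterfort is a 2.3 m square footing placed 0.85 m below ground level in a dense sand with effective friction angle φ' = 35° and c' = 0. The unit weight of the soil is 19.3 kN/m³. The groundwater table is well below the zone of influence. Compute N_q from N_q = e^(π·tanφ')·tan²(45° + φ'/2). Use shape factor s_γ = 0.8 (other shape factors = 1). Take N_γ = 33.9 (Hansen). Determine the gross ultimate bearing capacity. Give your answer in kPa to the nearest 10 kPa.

q_ult ≈ 1150 kPa

tan35° = 0.7002, so N_q = e^(π×0.7002)·tan²(62.5°) = 9.023 × 3.69 = 33.3.
q = γ·D_f = 19.3 × 0.85 = 16.405 kPa.
q·N_q = 16.405 × 33.296 = 546.22 kPa
0.5·γ·B·N_γ·s_γ = 0.5 × 19.3 × 2.3 × 33.9 × 0.8 = 601.93 kPa
q_ult = 546.22 + 601.93 = 1148.2 kPa.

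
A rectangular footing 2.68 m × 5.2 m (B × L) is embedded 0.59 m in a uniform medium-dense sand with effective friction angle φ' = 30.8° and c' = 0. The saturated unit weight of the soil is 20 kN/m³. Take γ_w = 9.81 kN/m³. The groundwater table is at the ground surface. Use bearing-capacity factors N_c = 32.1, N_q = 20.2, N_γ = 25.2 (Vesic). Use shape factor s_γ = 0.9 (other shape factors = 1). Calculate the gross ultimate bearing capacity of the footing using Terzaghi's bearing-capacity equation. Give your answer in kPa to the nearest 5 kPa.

Water table at ground surface, so effective unit weight γ' = 20 − 9.81 = 10.19 kN/m³ is used throughout; overburden q = 10.19 × 0.59 = 6.0121 kPa; the same γ' applies in the ½γBN_γ term.
Surcharge term q·N_q = 6.0121 × 20.2 = 121.44 kPa; self-weight term 0.5·γ·B·N_γ·s_γ = 0.5 × 10.19 × 2.68 × 25.2 × 0.9 = 309.69 kPa.
q_ult = 121.44 + 309.69 = 431.13 kPa.

q_ult ≈ 430 kPa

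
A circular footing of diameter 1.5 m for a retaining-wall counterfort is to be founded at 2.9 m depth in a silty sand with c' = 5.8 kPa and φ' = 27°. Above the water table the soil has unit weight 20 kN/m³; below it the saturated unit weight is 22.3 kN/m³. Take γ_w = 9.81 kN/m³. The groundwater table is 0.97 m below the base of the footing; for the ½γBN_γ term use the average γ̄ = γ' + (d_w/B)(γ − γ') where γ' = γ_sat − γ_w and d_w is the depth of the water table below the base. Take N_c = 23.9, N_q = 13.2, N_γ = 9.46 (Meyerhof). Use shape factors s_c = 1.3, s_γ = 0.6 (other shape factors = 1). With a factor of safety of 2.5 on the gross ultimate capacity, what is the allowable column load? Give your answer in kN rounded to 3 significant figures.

Overburden at base level: q = 20 × 2.9 = 58 kPa.
The water table is 0.97 m below the base (< B = 1.5 m), so the ½γBN_γ term uses γ̄ = γ' + (d_w/B)(γ − γ') = 12.49 + (0.97/1.5)(20 − 12.49) = 17.346 kN/m³.
Cohesion term c·N_c·s_c = 5.8 × 23.9 × 1.3 = 180.21 kPa; surcharge term q·N_q = 58 × 13.2 = 765.6 kPa; self-weight term 0.5·γ·B·N_γ·s_γ = 0.5 × 17.346 × 1.5 × 9.46 × 0.6 = 73.844 kPa.
q_ult = 180.21 + 765.6 + 73.844 = 1019.6 kPa.
Gross allowable pressure q_all = 1019.6 / 2.5 = 407.86 kPa.
Footing area = 1.7671 m², so allowable column load = 407.86 × 1.7671 = 720.73 kN.

P_all ≈ 721 kN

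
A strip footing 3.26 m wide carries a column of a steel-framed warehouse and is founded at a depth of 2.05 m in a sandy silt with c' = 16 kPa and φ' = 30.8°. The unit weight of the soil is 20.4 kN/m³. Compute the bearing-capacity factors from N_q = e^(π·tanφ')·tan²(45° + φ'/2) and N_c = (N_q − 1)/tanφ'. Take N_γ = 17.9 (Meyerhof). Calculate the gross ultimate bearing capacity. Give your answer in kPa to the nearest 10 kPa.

q_ult ≈ 1950 kPa

tan30.8° = 0.5961, so N_q = e^(π×0.5961)·tan²(60.4°) = 6.506 × 3.099 = 20.16.
N_c = (20.16 − 1)/tan30.8° = 32.14.
Effective surcharge at the founding depth q = γ·D_f = 20.4 × 2.05 = 41.82 kPa.
q_ult = c·N_c + q·N_q + 0.5·γ·B·N_γ
     = 16 × 32.143 + 41.82 × 20.161 + 0.5 × 20.4 × 3.26 × 17.9
     = 514.29 + 843.14 + 595.21 = 1952.6 kPa.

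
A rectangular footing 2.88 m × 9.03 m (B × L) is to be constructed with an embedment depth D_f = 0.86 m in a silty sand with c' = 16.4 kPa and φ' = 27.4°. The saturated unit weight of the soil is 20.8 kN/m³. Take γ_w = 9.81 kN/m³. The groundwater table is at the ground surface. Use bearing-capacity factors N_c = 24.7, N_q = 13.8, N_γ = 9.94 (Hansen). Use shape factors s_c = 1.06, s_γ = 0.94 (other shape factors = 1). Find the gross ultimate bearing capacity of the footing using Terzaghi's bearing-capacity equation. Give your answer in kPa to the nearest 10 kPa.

q_ult ≈ 710 kPa

γ' = 20.8 − 9.81 = 10.99 kN/m³ (submerged throughout). q = 10.99 × 0.86 = 9.4514 kPa; the same γ' applies in the ½γBN_γ term.
c·N_c·s_c = 16.4 × 24.7 × 1.06 = 429.38 kPa
q·N_q = 9.4514 × 13.8 = 130.43 kPa
0.5·γ·B·N_γ·s_γ = 0.5 × 10.99 × 2.88 × 9.94 × 0.94 = 147.87 kPa
q_ult = 429.38 + 130.43 + 147.87 = 707.68 kPa.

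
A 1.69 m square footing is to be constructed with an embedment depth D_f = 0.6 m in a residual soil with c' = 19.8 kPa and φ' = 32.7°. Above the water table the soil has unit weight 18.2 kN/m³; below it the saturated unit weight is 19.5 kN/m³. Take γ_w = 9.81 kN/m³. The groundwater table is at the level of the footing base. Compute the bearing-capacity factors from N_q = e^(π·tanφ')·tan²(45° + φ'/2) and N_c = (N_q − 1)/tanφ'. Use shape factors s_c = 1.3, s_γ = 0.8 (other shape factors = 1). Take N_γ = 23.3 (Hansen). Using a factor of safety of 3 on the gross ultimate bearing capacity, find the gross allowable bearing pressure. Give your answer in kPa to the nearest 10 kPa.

N_q = e^(π·tan32.7°)·tan²(61.35°) = 25.18; N_c = (N_q − 1)/tanφ' = 37.66.
Effective surcharge at the founding depth q = γ·D_f = 18.2 × 0.6 = 10.92 kPa.
The water table coincides with the base, so in the self-weight term γ → γ' = 9.69 kN/m³.
q_ult = c·N_c·s_c + q·N_q + 0.5·γ·B·N_γ·s_γ
     = 19.8 × 37.657 × 1.3 + 10.92 × 25.175 + 0.5 × 9.69 × 1.69 × 23.3 × 0.8
     = 969.28 + 274.91 + 152.63 = 1396.8 kPa.
q_all = 1396.8 / 3 = 465.61 kPa.

q_all ≈ 470 kPa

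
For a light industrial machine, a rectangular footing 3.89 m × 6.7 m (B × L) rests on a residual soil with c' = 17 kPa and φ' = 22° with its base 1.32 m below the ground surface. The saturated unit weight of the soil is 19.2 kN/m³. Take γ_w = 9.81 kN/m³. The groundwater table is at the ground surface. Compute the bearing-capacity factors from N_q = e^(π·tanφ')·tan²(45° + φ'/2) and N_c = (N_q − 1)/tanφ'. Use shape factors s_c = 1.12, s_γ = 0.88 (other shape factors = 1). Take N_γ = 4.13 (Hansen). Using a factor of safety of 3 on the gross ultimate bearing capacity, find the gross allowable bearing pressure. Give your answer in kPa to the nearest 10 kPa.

q_all ≈ 160 kPa

N_q = e^(π·tan22°)·tan²(56°) = 7.82; N_c = (N_q − 1)/tanφ' = 16.88.
With the water table at the surface the whole profile is submerged: γ' = 19.2 − 9.81 = 9.39 kN/m³, so q = γ'·D_f = 12.395 kPa; the same γ' applies in the ½γBN_γ term.
q_ult = c·N_c·s_c + q·N_q + 0.5·γ·B·N_γ·s_γ
     = 17 × 16.883 × 1.12 + 12.395 × 7.8211 + 0.5 × 9.39 × 3.89 × 4.13 × 0.88
     = 321.45 + 96.941 + 66.377 = 484.77 kPa.
q_all = 484.77 / 3 = 161.59 kPa.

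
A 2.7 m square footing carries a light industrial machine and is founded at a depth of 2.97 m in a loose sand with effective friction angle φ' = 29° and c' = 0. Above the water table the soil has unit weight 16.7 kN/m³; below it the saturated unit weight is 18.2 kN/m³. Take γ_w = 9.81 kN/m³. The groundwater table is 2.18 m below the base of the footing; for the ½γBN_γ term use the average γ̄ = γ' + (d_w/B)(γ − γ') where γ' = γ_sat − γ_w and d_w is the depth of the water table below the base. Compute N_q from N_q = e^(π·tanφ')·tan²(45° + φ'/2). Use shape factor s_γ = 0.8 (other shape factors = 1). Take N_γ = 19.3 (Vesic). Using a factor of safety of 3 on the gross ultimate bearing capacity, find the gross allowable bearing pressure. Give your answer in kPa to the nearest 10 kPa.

N_q = e^(π·tan29°)·tan²(59.5°) = 16.44.
Overburden at base level: q = 16.7 × 2.97 = 49.599 kPa.
The water table is 2.18 m below the base (< B = 2.7 m), so the ½γBN_γ term uses γ̄ = γ' + (d_w/B)(γ − γ') = 8.39 + (2.18/2.7)(16.7 − 8.39) = 15.1 kN/m³.
Surcharge term q·N_q = 49.599 × 16.443 = 815.57 kPa; self-weight term 0.5·γ·B·N_γ·s_γ = 0.5 × 15.1 × 2.7 × 19.3 × 0.8 = 314.74 kPa.
q_ult = 815.57 + 314.74 = 1130.3 kPa.
q_all = 1130.3 / 3 = 376.77 kPa.

q_all ≈ 380 kPa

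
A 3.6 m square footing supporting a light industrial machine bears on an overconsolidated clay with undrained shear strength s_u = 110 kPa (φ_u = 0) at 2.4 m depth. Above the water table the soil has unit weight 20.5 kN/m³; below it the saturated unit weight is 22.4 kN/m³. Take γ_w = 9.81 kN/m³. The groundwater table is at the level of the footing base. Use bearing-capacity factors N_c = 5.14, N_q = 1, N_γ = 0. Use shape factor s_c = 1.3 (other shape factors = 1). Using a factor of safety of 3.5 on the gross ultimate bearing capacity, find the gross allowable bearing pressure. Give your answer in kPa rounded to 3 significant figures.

q_all ≈ 224 kPa

Effective surcharge at the founding depth q = γ·D_f = 20.5 × 2.4 = 49.2 kPa.
q_ult = c·N_c·s_c + q·N_q
     = 110 × 5.14 × 1.3 + 49.2 × 1
     = 735.02 + 49.2 = 784.22 kPa.
q_all = 784.22 / 3.5 = 224.06 kPa.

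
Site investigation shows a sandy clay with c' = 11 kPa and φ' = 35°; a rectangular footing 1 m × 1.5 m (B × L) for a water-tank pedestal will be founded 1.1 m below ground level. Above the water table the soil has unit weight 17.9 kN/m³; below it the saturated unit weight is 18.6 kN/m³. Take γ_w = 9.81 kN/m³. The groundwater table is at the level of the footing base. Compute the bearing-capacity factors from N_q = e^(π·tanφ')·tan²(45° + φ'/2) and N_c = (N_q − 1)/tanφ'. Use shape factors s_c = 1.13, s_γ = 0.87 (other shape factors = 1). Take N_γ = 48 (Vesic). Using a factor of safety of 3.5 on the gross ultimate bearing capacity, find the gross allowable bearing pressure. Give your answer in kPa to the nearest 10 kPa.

q_all ≈ 400 kPa

N_q = e^(π·tan35°)·tan²(62.5°) = 33.3; N_c = (N_q − 1)/tanφ' = 46.12.
q = γ·D_f = 17.9 × 1.1 = 19.69 kPa.
For the ½γBN_γ term take γ' = 18.6 − 9.81 = 8.79 kN/m³ (soil below base is submerged).
c·N_c·s_c = 11 × 46.124 × 1.13 = 573.32 kPa
q·N_q = 19.69 × 33.296 = 655.6 kPa
0.5·γ·B·N_γ·s_γ = 0.5 × 8.79 × 1 × 48 × 0.87 = 183.54 kPa
q_ult = 573.32 + 655.6 + 183.54 = 1412.5 kPa.
q_all = 1412.5 / 3.5 = 403.56 kPa.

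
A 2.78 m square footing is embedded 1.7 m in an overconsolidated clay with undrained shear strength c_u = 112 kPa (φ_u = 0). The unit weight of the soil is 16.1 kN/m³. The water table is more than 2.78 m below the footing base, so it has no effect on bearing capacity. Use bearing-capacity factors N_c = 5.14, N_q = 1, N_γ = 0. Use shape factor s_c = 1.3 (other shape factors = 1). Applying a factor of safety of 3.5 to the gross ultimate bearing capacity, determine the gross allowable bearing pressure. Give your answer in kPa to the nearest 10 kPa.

q_all ≈ 220 kPa

q = γ·D_f = 16.1 × 1.7 = 27.37 kPa.
c·N_c·s_c = 112 × 5.14 × 1.3 = 748.38 kPa
q·N_q = 27.37 × 1 = 27.37 kPa
q_ult = 748.38 + 27.37 = 775.75 kPa.
q_all = q_ult / FS = 775.75 / 3.5 = 221.64 kPa.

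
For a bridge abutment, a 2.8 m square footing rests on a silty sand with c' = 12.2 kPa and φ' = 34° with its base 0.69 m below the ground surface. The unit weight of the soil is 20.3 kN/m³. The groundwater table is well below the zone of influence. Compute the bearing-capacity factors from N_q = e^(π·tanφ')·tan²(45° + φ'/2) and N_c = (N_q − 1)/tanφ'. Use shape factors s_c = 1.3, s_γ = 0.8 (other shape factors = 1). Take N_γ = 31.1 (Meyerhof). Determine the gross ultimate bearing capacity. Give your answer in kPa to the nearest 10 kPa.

q_ult ≈ 1790 kPa

tan34° = 0.6745, so N_q = e^(π×0.6745)·tan²(62°) = 8.323 × 3.537 = 29.44.
N_c = (29.44 − 1)/tan34° = 42.16.
Effective surcharge at the founding depth q = γ·D_f = 20.3 × 0.69 = 14.007 kPa.
q_ult = c·N_c·s_c + q·N_q + 0.5·γ·B·N_γ·s_γ
     = 12.2 × 42.164 × 1.3 + 14.007 × 29.44 + 0.5 × 20.3 × 2.8 × 31.1 × 0.8
     = 668.72 + 412.36 + 707.09 = 1788.2 kPa.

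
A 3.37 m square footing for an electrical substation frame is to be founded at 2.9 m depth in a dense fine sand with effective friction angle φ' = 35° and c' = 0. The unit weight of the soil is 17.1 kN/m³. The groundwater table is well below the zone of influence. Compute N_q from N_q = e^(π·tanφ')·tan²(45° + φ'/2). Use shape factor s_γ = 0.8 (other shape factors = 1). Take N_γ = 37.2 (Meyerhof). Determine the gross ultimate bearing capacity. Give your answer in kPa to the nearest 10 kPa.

tan35° = 0.7002, so N_q = e^(π×0.7002)·tan²(62.5°) = 9.023 × 3.69 = 33.3.
Effective surcharge at the founding depth q = γ·D_f = 17.1 × 2.9 = 49.59 kPa.
q_ult = q·N_q + 0.5·γ·B·N_γ·s_γ
     = 49.59 × 33.296 + 0.5 × 17.1 × 3.37 × 37.2 × 0.8
     = 1651.2 + 857.49 = 2508.6 kPa.

q_ult ≈ 2510 kPa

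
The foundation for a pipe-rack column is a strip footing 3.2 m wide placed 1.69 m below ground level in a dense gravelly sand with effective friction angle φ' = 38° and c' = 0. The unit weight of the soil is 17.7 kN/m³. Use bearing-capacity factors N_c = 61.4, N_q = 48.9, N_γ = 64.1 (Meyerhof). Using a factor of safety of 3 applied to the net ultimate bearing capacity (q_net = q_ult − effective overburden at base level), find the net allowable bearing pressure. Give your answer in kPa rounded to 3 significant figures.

q_all(net) ≈ 1080 kPa

Effective surcharge at the founding depth q = γ·D_f = 17.7 × 1.69 = 29.913 kPa.
q_ult = q·N_q + 0.5·γ·B·N_γ
     = 29.913 × 48.9 + 0.5 × 17.7 × 3.2 × 64.1
     = 1462.7 + 1815.3 = 3278.1 kPa.
Net ultimate: q_net = 3278.1 − 29.913 = 3248.1 kPa.
q_all(net) = 3248.1 / 3 = 1082.7 kPa.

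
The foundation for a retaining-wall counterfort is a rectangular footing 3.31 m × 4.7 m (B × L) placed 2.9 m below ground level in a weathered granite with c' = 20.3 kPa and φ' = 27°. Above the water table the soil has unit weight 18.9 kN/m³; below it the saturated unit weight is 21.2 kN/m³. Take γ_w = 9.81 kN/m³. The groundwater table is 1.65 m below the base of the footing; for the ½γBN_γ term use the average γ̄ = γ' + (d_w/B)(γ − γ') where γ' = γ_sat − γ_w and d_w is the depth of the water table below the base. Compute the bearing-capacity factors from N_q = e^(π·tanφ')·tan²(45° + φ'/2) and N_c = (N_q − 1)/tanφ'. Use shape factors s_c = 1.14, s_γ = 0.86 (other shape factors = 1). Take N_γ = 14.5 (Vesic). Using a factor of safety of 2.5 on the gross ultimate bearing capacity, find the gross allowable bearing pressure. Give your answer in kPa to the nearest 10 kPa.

N_q = e^(π·tan27°)·tan²(58.5°) = 13.2; N_c = (N_q − 1)/tanφ' = 23.94.
Overburden at base level: q = 18.9 × 2.9 = 54.81 kPa.
The water table is 1.65 m below the base (< B = 3.31 m), so the ½γBN_γ term uses γ̄ = γ' + (d_w/B)(γ − γ') = 11.39 + (1.65/3.31)(18.9 − 11.39) = 15.134 kN/m³.
Cohesion term c·N_c·s_c = 20.3 × 23.942 × 1.14 = 554.07 kPa; surcharge term q·N_q = 54.81 × 13.199 = 723.45 kPa; self-weight term 0.5·γ·B·N_γ·s_γ = 0.5 × 15.134 × 3.31 × 14.5 × 0.86 = 312.33 kPa.
q_ult = 554.07 + 723.45 + 312.33 = 1589.8 kPa.
q_all = 1589.8 / 2.5 = 635.94 kPa.

q_all ≈ 640 kPa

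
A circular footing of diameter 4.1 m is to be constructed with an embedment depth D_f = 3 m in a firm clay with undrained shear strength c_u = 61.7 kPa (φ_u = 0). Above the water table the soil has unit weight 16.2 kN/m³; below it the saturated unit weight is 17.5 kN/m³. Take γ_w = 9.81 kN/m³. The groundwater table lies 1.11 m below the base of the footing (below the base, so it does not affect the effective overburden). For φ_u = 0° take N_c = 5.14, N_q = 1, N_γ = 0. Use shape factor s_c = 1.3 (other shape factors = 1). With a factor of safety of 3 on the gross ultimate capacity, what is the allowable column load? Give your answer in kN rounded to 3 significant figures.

Effective surcharge at the founding depth q = γ·D_f = 16.2 × 3 = 48.6 kPa.
q_ult = c·N_c·s_c + q·N_q
     = 61.7 × 5.14 × 1.3 + 48.6 × 1
     = 412.28 + 48.6 = 460.88 kPa.
Gross allowable pressure q_all = 460.88 / 3 = 153.63 kPa.
Footing area = 13.2025 m², so allowable column load = 153.63 × 13.2025 = 2028.3 kN.

P_all ≈ 2030 kN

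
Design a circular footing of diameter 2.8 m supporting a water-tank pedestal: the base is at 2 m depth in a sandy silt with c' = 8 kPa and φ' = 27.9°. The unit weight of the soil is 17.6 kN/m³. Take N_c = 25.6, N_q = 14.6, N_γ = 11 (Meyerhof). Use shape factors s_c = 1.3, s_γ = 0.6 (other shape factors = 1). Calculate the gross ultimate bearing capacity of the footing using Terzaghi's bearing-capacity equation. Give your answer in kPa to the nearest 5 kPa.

q_ult ≈ 945 kPa

q = γ·D_f = 17.6 × 2 = 35.2 kPa.
c·N_c·s_c = 8 × 25.6 × 1.3 = 266.24 kPa
q·N_q = 35.2 × 14.6 = 513.92 kPa
0.5·γ·B·N_γ·s_γ = 0.5 × 17.6 × 2.8 × 11 × 0.6 = 162.62 kPa
q_ult = 266.24 + 513.92 + 162.62 = 942.78 kPa.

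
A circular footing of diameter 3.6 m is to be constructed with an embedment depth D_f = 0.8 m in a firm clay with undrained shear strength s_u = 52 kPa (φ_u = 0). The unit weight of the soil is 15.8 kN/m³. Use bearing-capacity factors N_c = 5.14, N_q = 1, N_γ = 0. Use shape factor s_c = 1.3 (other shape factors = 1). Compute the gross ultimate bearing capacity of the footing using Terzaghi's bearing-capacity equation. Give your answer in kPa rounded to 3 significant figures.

q_ult ≈ 360 kPa

Effective surcharge at the founding depth q = γ·D_f = 15.8 × 0.8 = 12.64 kPa.
q_ult = c·N_c·s_c + q·N_q
     = 52 × 5.14 × 1.3 + 12.64 × 1
     = 347.46 + 12.64 = 360.1 kPa.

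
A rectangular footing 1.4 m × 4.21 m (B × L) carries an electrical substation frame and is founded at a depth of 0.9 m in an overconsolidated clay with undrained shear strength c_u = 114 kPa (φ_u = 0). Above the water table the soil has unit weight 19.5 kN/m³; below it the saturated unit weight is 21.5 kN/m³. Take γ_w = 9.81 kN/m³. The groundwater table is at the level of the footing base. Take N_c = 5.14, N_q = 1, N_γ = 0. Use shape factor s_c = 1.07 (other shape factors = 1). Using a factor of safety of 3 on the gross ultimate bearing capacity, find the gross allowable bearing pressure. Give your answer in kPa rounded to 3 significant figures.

q = γ·D_f = 19.5 × 0.9 = 17.55 kPa.
c·N_c·s_c = 114 × 5.14 × 1.07 = 626.98 kPa
q·N_q = 17.55 × 1 = 17.55 kPa
q_ult = 626.98 + 17.55 = 644.53 kPa.
q_all = 644.53 / 3 = 214.84 kPa.

q_all ≈ 215 kPa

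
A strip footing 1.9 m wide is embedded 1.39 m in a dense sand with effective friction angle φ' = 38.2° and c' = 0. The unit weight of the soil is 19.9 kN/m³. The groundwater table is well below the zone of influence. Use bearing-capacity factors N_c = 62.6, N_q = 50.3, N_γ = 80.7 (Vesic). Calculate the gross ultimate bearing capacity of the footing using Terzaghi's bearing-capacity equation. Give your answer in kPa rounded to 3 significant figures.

q_ult ≈ 2920 kPa

Effective surcharge at the founding depth q = γ·D_f = 19.9 × 1.39 = 27.661 kPa.
q_ult = q·N_q + 0.5·γ·B·N_γ
     = 27.661 × 50.3 + 0.5 × 19.9 × 1.9 × 80.7
     = 1391.3 + 1525.6 = 2917 kPa.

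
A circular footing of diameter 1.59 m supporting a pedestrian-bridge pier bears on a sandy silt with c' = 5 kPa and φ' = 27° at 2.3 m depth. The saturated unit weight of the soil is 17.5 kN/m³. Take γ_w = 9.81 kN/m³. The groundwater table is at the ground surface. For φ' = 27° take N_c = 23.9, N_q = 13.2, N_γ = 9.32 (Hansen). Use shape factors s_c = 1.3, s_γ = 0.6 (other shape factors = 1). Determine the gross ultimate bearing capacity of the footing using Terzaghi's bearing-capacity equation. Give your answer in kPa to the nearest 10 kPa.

γ' = 17.5 − 9.81 = 7.69 kN/m³ (submerged throughout). q = 7.69 × 2.3 = 17.687 kPa; the same γ' applies in the ½γBN_γ term.
c·N_c·s_c = 5 × 23.9 × 1.3 = 155.35 kPa
q·N_q = 17.687 × 13.2 = 233.47 kPa
0.5·γ·B·N_γ·s_γ = 0.5 × 7.69 × 1.59 × 9.32 × 0.6 = 34.187 kPa
q_ult = 155.35 + 233.47 + 34.187 = 423.01 kPa.

q_ult ≈ 420 kPa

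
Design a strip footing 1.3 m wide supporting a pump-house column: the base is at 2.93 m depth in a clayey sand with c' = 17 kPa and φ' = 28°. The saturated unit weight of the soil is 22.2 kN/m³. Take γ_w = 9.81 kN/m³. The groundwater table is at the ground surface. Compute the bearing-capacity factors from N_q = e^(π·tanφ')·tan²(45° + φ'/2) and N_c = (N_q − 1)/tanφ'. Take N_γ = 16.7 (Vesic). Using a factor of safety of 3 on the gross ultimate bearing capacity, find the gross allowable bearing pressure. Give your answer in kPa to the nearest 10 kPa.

q_all ≈ 370 kPa

N_q = e^(π·tan28°)·tan²(59°) = 14.72; N_c = (N_q − 1)/tanφ' = 25.8.
With the water table at the surface the whole profile is submerged: γ' = 22.2 − 9.81 = 12.39 kN/m³, so q = γ'·D_f = 36.303 kPa; the same γ' applies in the ½γBN_γ term.
q_ult = c·N_c + q·N_q + 0.5·γ·B·N_γ
     = 17 × 25.803 + 36.303 × 14.72 + 0.5 × 12.39 × 1.3 × 16.7
     = 438.66 + 534.37 + 134.49 = 1107.5 kPa.
q_all = 1107.5 / 3 = 369.17 kPa.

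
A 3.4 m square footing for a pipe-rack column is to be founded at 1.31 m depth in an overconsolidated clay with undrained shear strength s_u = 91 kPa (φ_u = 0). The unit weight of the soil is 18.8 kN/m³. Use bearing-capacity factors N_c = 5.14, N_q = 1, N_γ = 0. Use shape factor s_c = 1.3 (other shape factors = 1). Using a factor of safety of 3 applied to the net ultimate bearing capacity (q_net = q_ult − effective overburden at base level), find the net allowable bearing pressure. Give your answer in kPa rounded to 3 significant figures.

q_all(net) ≈ 203 kPa

Overburden at base level: q = 18.8 × 1.31 = 24.628 kPa.
Cohesion term c·N_c·s_c = 91 × 5.14 × 1.3 = 608.06 kPa; surcharge term q·N_q = 24.628 × 1 = 24.628 kPa.
q_ult = 608.06 + 24.628 = 632.69 kPa.
Net ultimate: q_net = 632.69 − 24.628 = 608.06 kPa.
q_all(net) = 608.06 / 3 = 202.69 kPa.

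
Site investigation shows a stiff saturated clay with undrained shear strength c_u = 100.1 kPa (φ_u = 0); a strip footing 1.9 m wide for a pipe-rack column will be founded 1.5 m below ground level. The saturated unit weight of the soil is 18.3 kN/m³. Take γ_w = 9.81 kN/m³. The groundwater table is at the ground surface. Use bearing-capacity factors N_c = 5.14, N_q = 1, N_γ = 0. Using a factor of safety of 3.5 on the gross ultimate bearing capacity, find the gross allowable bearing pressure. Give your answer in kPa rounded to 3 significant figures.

q_all ≈ 151 kPa

γ' = 18.3 − 9.81 = 8.49 kN/m³ (submerged throughout). q = 8.49 × 1.5 = 12.735 kPa.
c·N_c = 100.1 × 5.14 = 514.51 kPa
q·N_q = 12.735 × 1 = 12.735 kPa
q_ult = 514.51 + 12.735 = 527.25 kPa.
q_all = 527.25 / 3.5 = 150.64 kPa.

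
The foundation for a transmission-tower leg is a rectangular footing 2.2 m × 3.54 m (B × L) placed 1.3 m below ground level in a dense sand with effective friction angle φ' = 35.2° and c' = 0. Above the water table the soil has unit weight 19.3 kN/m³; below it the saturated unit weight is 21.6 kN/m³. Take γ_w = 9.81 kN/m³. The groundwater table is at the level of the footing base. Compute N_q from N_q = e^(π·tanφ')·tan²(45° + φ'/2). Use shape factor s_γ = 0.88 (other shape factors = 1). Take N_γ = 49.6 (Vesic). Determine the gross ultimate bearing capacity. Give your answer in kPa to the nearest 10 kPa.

q_ult ≈ 1420 kPa

tan35.2° = 0.7054, so N_q = e^(π×0.7054)·tan²(62.6°) = 9.172 × 3.722 = 34.14.
q = γ·D_f = 19.3 × 1.3 = 25.09 kPa.
For the ½γBN_γ term take γ' = 21.6 − 9.81 = 11.79 kN/m³ (soil below base is submerged).
q·N_q = 25.09 × 34.136 = 856.48 kPa
0.5·γ·B·N_γ·s_γ = 0.5 × 11.79 × 2.2 × 49.6 × 0.88 = 566.07 kPa
q_ult = 856.48 + 566.07 = 1422.5 kPa.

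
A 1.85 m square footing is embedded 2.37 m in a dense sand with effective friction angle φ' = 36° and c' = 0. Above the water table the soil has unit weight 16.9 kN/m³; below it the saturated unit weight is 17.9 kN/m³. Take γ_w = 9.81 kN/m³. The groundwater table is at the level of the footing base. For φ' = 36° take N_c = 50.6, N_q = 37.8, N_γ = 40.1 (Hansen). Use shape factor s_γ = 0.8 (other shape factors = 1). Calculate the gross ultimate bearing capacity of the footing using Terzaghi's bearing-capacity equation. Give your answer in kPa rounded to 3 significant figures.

q = γ·D_f = 16.9 × 2.37 = 40.053 kPa.
For the ½γBN_γ term take γ' = 17.9 − 9.81 = 8.09 kN/m³ (soil below base is submerged).
q·N_q = 40.053 × 37.8 = 1514 kPa
0.5·γ·B·N_γ·s_γ = 0.5 × 8.09 × 1.85 × 40.1 × 0.8 = 240.06 kPa
q_ult = 1514 + 240.06 = 1754.1 kPa.

q_ult ≈ 1750 kPa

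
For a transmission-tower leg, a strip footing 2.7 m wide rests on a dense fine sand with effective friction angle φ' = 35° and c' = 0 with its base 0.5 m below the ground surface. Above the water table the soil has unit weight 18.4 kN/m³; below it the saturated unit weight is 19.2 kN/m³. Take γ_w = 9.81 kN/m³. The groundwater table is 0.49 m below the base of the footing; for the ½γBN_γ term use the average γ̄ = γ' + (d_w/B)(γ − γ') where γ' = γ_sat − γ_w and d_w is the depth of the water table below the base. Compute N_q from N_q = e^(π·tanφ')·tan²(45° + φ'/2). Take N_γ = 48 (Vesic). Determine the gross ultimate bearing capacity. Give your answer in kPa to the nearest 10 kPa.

q_ult ≈ 1020 kPa

tan35° = 0.7002, so N_q = e^(π×0.7002)·tan²(62.5°) = 9.023 × 3.69 = 33.3.
Overburden at base level: q = 18.4 × 0.5 = 9.2 kPa.
The water table is 0.49 m below the base (< B = 2.7 m), so the ½γBN_γ term uses γ̄ = γ' + (d_w/B)(γ − γ') = 9.39 + (0.49/2.7)(18.4 − 9.39) = 11.025 kN/m³.
Surcharge term q·N_q = 9.2 × 33.296 = 306.32 kPa; self-weight term 0.5·γ·B·N_γ = 0.5 × 11.025 × 2.7 × 48 = 714.43 kPa.
q_ult = 306.32 + 714.43 = 1020.8 kPa.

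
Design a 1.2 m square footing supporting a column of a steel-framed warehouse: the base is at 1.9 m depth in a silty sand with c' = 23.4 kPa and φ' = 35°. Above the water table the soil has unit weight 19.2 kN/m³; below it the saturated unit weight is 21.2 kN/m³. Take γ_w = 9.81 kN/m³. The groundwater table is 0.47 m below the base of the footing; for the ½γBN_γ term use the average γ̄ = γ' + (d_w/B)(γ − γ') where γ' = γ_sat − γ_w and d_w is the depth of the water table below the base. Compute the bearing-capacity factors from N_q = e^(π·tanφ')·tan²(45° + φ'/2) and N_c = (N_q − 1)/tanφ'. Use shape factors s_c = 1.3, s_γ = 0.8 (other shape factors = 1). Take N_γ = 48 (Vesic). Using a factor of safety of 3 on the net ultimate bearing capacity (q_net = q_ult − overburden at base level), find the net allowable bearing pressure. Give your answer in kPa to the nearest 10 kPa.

N_q = e^(π·tan35°)·tan²(62.5°) = 33.3; N_c = (N_q − 1)/tanφ' = 46.12.
Overburden at base level: q = 19.2 × 1.9 = 36.48 kPa.
The water table is 0.47 m below the base (< B = 1.2 m), so the ½γBN_γ term uses γ̄ = γ' + (d_w/B)(γ − γ') = 11.39 + (0.47/1.2)(19.2 − 11.39) = 14.449 kN/m³.
Cohesion term c·N_c·s_c = 23.4 × 46.124 × 1.3 = 1403.1 kPa; surcharge term q·N_q = 36.48 × 33.296 = 1214.6 kPa; self-weight term 0.5·γ·B·N_γ·s_γ = 0.5 × 14.449 × 1.2 × 48 × 0.8 = 332.9 kPa.
q_ult = 1403.1 + 1214.6 + 332.9 = 2950.6 kPa.
q_net = 2950.6 − 36.48 = 2914.1 kPa.
q_all(net) = 2914.1 / 3 = 971.38 kPa.

q_all(net) ≈ 970 kPa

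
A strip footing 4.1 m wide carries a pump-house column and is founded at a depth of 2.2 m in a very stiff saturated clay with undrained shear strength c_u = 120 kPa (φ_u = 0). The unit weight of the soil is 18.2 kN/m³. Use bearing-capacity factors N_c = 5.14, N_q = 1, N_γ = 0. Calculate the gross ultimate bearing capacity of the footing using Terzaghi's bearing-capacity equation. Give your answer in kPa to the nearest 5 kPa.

q_ult ≈ 655 kPa

q = γ·D_f = 18.2 × 2.2 = 40.04 kPa.
c·N_c = 120 × 5.14 = 616.8 kPa
q·N_q = 40.04 × 1 = 40.04 kPa
q_ult = 616.8 + 40.04 = 656.84 kPa.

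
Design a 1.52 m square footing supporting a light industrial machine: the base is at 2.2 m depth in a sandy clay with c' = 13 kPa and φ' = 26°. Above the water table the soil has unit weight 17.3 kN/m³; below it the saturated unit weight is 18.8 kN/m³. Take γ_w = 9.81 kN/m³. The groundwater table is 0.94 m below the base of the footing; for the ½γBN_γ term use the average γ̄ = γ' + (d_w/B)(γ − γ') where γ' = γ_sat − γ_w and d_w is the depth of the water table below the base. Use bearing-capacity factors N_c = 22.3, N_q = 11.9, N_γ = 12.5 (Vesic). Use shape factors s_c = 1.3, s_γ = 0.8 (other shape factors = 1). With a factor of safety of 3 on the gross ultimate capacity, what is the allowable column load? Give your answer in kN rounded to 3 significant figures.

P_all ≈ 722 kN

Effective surcharge at the founding depth q = γ·D_f = 17.3 × 2.2 = 38.06 kPa.
With d_w = 0.94 m < B, γ̄ = 8.99 + (0.94/1.52) × (17.3 − 8.99) = 14.129 kN/m³.
q_ult = c·N_c·s_c + q·N_q + 0.5·γ·B·N_γ·s_γ
     = 13 × 22.3 × 1.3 + 38.06 × 11.9 + 0.5 × 14.129 × 1.52 × 12.5 × 0.8
     = 376.87 + 452.91 + 107.38 = 937.17 kPa.
Gross allowable pressure q_all = 937.17 / 3 = 312.39 kPa.
Footing area = 2.3104 m², so allowable column load = 312.39 × 2.3104 = 721.74 kN.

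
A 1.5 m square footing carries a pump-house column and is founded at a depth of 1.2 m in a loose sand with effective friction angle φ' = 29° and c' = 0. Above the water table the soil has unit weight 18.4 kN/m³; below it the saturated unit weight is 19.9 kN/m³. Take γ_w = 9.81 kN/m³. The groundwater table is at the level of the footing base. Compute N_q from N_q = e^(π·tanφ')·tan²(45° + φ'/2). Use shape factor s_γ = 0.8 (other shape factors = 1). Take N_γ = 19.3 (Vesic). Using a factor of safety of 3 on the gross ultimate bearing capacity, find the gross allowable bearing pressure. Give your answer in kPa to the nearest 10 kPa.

q_all ≈ 160 kPa

N_q = e^(π·tan29°)·tan²(59.5°) = 16.44.
Effective surcharge at the founding depth q = γ·D_f = 18.4 × 1.2 = 22.08 kPa.
The water table coincides with the base, so in the self-weight term γ → γ' = 10.09 kN/m³.
q_ult = q·N_q + 0.5·γ·B·N_γ·s_γ
     = 22.08 × 16.443 + 0.5 × 10.09 × 1.5 × 19.3 × 0.8
     = 363.07 + 116.84 = 479.91 kPa.
q_all = 479.91 / 3 = 159.97 kPa.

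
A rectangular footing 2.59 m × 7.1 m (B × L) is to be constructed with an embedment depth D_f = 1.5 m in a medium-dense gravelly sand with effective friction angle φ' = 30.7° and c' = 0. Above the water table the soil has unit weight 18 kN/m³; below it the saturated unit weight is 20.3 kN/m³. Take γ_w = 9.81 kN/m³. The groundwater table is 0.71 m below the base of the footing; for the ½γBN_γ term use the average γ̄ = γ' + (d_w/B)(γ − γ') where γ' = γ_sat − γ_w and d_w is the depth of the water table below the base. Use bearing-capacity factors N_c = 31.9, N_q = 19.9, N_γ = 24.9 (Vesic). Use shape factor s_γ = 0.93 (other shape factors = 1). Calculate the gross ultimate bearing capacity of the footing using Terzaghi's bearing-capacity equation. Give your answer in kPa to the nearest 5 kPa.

q_ult ≈ 915 kPa

Overburden at base level: q = 18 × 1.5 = 27 kPa.
The water table is 0.71 m below the base (< B = 2.59 m), so the ½γBN_γ term uses γ̄ = γ' + (d_w/B)(γ − γ') = 10.49 + (0.71/2.59)(18 − 10.49) = 12.549 kN/m³.
Surcharge term q·N_q = 27 × 19.9 = 537.3 kPa; self-weight term 0.5·γ·B·N_γ·s_γ = 0.5 × 12.549 × 2.59 × 24.9 × 0.93 = 376.32 kPa.
q_ult = 537.3 + 376.32 = 913.62 kPa.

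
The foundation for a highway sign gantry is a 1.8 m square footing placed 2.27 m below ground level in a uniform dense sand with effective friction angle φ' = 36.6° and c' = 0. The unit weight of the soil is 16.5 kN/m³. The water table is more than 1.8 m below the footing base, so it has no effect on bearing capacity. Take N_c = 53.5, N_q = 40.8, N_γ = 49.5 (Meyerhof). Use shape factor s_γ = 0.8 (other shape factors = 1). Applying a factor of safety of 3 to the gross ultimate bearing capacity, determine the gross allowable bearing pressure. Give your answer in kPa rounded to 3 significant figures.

Overburden at base level: q = 16.5 × 2.27 = 37.455 kPa.
Surcharge term q·N_q = 37.455 × 40.8 = 1528.2 kPa; self-weight term 0.5·γ·B·N_γ·s_γ = 0.5 × 16.5 × 1.8 × 49.5 × 0.8 = 588.06 kPa.
q_ult = 1528.2 + 588.06 = 2116.2 kPa.
q_all = q_ult / FS = 2116.2 / 3 = 705.41 kPa.

q_all ≈ 705 kPa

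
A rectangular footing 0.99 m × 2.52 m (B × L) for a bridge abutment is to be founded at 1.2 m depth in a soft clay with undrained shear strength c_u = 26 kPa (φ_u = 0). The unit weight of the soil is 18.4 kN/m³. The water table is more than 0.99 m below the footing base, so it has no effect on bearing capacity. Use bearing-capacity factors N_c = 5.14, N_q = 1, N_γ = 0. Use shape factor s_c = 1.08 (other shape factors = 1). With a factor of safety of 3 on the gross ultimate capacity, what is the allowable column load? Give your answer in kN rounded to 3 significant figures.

Effective surcharge at the founding depth q = γ·D_f = 18.4 × 1.2 = 22.08 kPa.
q_ult = c·N_c·s_c + q·N_q
     = 26 × 5.14 × 1.08 + 22.08 × 1
     = 144.33 + 22.08 = 166.41 kPa.
Gross allowable pressure q_all = 166.41 / 3 = 55.47 kPa.
Footing area = 2.4948 m², so allowable column load = 55.47 × 2.4948 = 138.39 kN.

P_all ≈ 138 kN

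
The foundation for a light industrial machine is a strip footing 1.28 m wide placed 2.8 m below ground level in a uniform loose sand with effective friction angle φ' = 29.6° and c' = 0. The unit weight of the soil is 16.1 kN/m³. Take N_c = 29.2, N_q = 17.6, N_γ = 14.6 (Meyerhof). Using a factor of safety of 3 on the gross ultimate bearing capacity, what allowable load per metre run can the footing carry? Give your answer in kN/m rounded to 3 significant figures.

q = γ·D_f = 16.1 × 2.8 = 45.08 kPa.
q·N_q = 45.08 × 17.6 = 793.41 kPa
0.5·γ·B·N_γ = 0.5 × 16.1 × 1.28 × 14.6 = 150.44 kPa
q_ult = 793.41 + 150.44 = 943.85 kPa.
Gross allowable pressure q_all = 943.85 / 3 = 314.62 kPa.
Allowable wall load = q_all × B = 314.62 × 1.28 = 402.71 kN per metre run.

≈ 403 kN/m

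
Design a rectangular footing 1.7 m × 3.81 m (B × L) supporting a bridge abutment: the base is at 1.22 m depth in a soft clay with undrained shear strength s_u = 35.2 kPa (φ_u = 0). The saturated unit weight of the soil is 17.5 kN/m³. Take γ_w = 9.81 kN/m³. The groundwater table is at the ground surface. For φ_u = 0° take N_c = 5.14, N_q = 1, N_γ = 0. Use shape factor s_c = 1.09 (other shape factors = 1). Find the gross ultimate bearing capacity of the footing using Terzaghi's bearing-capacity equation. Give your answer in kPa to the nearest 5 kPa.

γ' = 17.5 − 9.81 = 7.69 kN/m³ (submerged throughout). q = 7.69 × 1.22 = 9.3818 kPa.
c·N_c·s_c = 35.2 × 5.14 × 1.09 = 197.21 kPa
q·N_q = 9.3818 × 1 = 9.3818 kPa
q_ult = 197.21 + 9.3818 = 206.59 kPa.

q_ult ≈ 205 kPa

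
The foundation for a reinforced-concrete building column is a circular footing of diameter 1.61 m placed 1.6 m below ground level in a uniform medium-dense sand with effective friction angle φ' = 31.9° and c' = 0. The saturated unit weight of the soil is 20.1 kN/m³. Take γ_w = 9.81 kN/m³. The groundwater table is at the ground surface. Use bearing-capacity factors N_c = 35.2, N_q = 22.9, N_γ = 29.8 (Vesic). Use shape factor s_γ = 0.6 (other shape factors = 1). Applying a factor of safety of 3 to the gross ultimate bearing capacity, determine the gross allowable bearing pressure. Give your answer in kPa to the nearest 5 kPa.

q_all ≈ 175 kPa

With the water table at the surface the whole profile is submerged: γ' = 20.1 − 9.81 = 10.29 kN/m³, so q = γ'·D_f = 16.464 kPa; the same γ' applies in the ½γBN_γ term.
q_ult = q·N_q + 0.5·γ·B·N_γ·s_γ
     = 16.464 × 22.9 + 0.5 × 10.29 × 1.61 × 29.8 × 0.6
     = 377.03 + 148.11 = 525.13 kPa.
q_all = q_ult / FS = 525.13 / 3 = 175.04 kPa.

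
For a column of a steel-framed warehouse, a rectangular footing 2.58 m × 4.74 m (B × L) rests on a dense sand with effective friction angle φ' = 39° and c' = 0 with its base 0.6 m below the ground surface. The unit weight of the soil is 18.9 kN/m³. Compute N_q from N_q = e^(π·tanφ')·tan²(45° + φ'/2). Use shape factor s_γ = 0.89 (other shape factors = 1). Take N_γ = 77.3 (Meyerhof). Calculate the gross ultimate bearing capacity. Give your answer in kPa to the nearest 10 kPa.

q_ult ≈ 2310 kPa

tan39° = 0.8098, so N_q = e^(π×0.8098)·tan²(64.5°) = 12.731 × 4.395 = 55.96.
Effective surcharge at the founding depth q = γ·D_f = 18.9 × 0.6 = 11.34 kPa.
q_ult = q·N_q + 0.5·γ·B·N_γ·s_γ
     = 11.34 × 55.957 + 0.5 × 18.9 × 2.58 × 77.3 × 0.89
     = 634.56 + 1677.3 = 2311.9 kPa.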